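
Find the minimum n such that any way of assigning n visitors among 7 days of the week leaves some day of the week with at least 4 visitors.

22

With 21 visitors one could put exactly 3 in each of the 7 days of the week, and no day of the week would reach 4.
By pigeonhole, one more visitor must land in a day of the week that already has 3, giving it 4.
So 7 × 3 + 1 = 22 visitors are required.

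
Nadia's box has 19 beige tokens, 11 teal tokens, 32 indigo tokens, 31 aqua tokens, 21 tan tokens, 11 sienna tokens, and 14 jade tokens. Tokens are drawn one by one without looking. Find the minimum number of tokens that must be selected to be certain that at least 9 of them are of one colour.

An adversary could hand out at most 8 tokens per colour: 8 + 8 + 8 + 8 + 8 + 8 + 8 = 56 tokens and still no colour has 9.
One more token lands in a colour already at 8, so 57 draws are enough and 56 are not.

57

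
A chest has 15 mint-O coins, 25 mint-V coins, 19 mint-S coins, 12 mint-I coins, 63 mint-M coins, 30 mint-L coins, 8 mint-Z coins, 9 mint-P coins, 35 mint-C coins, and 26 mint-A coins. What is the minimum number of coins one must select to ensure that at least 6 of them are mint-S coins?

In the worst case for collecting mint-S coins, every non-mint-S coin comes out first.
There are 15 + 25 + 12 + 63 + 30 + 8 + 9 + 35 + 26 = 223 non-mint-S coins altogether.
After those, each further coin must be mint-S, so 223 + 6 = 229 draws guarantee 6 mint-S coins.

229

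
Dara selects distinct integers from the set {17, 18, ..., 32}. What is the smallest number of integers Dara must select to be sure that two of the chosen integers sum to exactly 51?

10

Group the elements by complementary pair {x, 51−x}: {19,32}, {20,31}, {21,30}, …, giving 7 two-element pairs and 2 integers whose partner 51−x falls outside [17,32].
Pigeonhole: treating each of those 9 groups as a pigeonhole, one can pick one integer per group — 9 integers — with no two summing to 51.
The 10th integer lands in an occupied pair, forcing a sum of 51.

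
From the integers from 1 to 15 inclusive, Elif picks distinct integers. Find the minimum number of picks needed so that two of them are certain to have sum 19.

10

Two chosen integers sum to 19 exactly when both halves of some pair {x, 19−x} with 4 ≤ x ≤ 19−x ≤ 15 are chosen — 6 such pairs.
The remaining 3 elements (those with no distinct partner in range) can never complete a 19-sum, so the worst case takes all of them and one from each pair: 3 + 6 = 9.
By pigeonhole, the 10th integer has to be the second member of some pair, so 9 + 1 = 10.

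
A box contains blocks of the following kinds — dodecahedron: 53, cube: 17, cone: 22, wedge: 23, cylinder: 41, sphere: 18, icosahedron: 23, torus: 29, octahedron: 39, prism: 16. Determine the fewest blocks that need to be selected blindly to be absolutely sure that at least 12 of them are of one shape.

111

Put each drawn block into a box by shape. The largest draw with every box below 12 takes min(count, 11) from each shape.
Σ min(cᵢ, 11) = 11 + 11 + 11 + 11 + 11 + 11 + 11 + 11 + 11 + 11 = 110.
Draw number 110 + 1 = 111 must push one box to 12.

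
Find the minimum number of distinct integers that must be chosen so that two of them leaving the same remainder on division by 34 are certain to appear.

35

By pigeonhole, the 34 residue classes mod 34 are the pigeonholes.
With 34 integers one could put 1 in each residue class and have no class reach 2.
The 35th integer pushes some class to 2, so 34·1 + 1 = 35.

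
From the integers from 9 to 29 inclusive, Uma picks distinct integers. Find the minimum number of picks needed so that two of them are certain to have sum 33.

14

A set avoiding the sum 33 can contain at most one of each pair {x, 33−x}, plus the 5 elements whose complement lies outside the range.
The integers 17, …, 29 (13 of them) are such a set: any two sum to at least 17+18 = 35 > 33.
Pigeonhole: any 14th integer completes one of the 8 pairs, so 14 choices force a sum of 33.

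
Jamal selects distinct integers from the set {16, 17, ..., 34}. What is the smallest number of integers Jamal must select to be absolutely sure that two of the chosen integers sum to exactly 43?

A set avoiding the sum 43 can contain at most one of each pair {x, 43−x}, plus the 7 elements whose complement lies outside the range.
The integers 22, …, 34 (13 of them) are such a set: any two sum to at least 22+23 = 45 > 43.
By the pigeonhole principle, any 14th integer completes one of the 6 pairs, so 14 choices force a sum of 43.

14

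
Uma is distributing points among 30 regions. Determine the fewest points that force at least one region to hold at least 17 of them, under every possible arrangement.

With 480 points one could put exactly 16 in each of the 30 regions, and no region would reach 17.
One more point must land in a region that already has 16, giving it 17.
So 30 × 16 + 1 = 481 points are required.

481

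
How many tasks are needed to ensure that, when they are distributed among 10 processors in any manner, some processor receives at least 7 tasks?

61

With 60 tasks one could put exactly 6 in each of the 10 processors, and no processor would reach 7.
One more task must land in a processor that already has 6, giving it 7.
So 10 × 6 + 1 = 61 tasks are required.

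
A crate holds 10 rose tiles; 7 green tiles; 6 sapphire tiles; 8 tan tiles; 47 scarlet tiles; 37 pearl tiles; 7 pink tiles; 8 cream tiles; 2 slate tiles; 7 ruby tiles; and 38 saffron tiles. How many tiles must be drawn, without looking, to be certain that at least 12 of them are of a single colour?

89

The 11 colours are the holes; the tiles drawn are the pigeons.
To avoid 12 of any one colour, the worst case takes at most 11 of each colour, or every tile of a colour that has fewer than 11.
That gives 10 + 7 + 6 + 8 + 11 + 11 + 7 + 8 + 2 + 7 + 11 = 88 tiles with no colour reaching 12.
The next tile forces some colour to 12, so 88 + 1 = 89.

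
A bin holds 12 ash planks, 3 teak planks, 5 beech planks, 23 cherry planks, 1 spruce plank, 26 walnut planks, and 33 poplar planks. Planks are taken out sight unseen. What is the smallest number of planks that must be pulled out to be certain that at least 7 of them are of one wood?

34

Put each drawn plank into a box by wood. The largest draw with every box below 7 takes min(count, 6) from each wood; woods with fewer than 6 contribute all they have.
Σ min(cᵢ, 6) = 6 + 3 + 5 + 6 + 1 + 6 + 6 = 33.
Draw number 33 + 1 = 34 must push one box to 7.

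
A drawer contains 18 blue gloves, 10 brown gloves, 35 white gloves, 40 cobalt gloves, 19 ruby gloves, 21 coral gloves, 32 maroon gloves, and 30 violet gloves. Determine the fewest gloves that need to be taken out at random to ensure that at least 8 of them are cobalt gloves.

173

In the worst case for collecting cobalt gloves, every non-cobalt glove comes out first.
There are 18 + 10 + 35 + 19 + 21 + 32 + 30 = 165 non-cobalt gloves altogether.
After those, each further glove must be cobalt, so 165 + 8 = 173 draws guarantee 8 cobalt gloves.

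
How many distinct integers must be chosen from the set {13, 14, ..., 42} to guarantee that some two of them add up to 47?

20

A set avoiding the sum 47 can contain at most one of each pair {x, 47−x}, plus the 8 elements whose complement lies outside the range.
The integers 24, …, 42 (19 of them) are such a set: any two sum to at least 24+25 = 49 > 47.
Pigeonhole: any 20th integer completes one of the 11 pairs, so 20 choices force a sum of 47.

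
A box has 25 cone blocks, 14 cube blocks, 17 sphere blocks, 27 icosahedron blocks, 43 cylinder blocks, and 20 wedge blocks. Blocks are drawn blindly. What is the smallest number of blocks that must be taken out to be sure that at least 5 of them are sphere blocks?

134

In the worst case for collecting sphere blocks, every non-sphere block comes out first.
There are 25 + 14 + 27 + 43 + 20 = 129 non-sphere blocks altogether.
After those, each further block must be sphere, so 129 + 5 = 134 draws guarantee 5 sphere blocks.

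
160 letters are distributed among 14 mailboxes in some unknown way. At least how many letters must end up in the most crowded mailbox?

The 14 mailboxes are the holes and the 160 letters are the pigeons.
If every mailbox held at most 11 letters, the total would be at most 14 × 11 = 154, which is less than 160.
So some mailbox holds at least ⌈160/14⌉ = 12 letters.

12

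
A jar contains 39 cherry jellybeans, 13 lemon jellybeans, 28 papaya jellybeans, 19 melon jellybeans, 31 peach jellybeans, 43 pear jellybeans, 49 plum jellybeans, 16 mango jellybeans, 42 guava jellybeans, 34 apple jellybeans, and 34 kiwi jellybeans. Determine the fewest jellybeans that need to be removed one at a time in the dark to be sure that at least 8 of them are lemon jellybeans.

In the worst case for collecting lemon jellybeans, every non-lemon jellybean comes out first.
There are 39 + 28 + 19 + 31 + 43 + 49 + 16 + 42 + 34 + 34 = 335 non-lemon jellybeans altogether.
After those, each further jellybean must be lemon, so 335 + 8 = 343 draws guarantee 8 lemon jellybeans.

343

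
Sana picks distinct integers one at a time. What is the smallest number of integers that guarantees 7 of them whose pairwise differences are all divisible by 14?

Integers whose pairwise differences are multiples of 14 are exactly those sharing a remainder mod 14. By pigeonhole, the 14 residue classes mod 14 are the pigeonholes.
With 84 integers one could put 6 in each residue class and have no class reach 7.
The 85th integer pushes some class to 7, so 14·6 + 1 = 85.

85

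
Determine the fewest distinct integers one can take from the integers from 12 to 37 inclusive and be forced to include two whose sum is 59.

Group the elements by complementary pair {x, 59−x}: {22,37}, {23,36}, {24,35}, …, giving 8 two-element pairs and 10 integers whose partner 59−x falls outside [12,37].
By the pigeonhole principle, treating each of those 18 groups as a pigeonhole, one can pick one integer per group — 18 integers — with no two summing to 59.
The 19th integer lands in an occupied pair, forcing a sum of 59.

19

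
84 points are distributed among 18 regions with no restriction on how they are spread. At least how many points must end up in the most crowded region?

5

The 18 regions are the holes and the 84 points are the pigeons.
If every region held at most 4 points, the total would be at most 18 × 4 = 72, which is less than 84.
So some region holds at least ⌈84/18⌉ = 5 points.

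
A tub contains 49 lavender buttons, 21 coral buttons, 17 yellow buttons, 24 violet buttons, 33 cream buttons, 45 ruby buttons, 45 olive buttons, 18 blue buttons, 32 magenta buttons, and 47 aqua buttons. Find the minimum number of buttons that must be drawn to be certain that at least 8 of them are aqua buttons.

292

In the worst case for collecting aqua buttons, every non-aqua button comes out first.
There are 49 + 21 + 17 + 24 + 33 + 45 + 45 + 18 + 32 = 284 non-aqua buttons altogether.
After those, each further button must be aqua, so 284 + 8 = 292 draws guarantee 8 aqua buttons.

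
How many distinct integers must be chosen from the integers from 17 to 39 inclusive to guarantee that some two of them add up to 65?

17

Two chosen integers sum to 65 exactly when both halves of some pair {x, 65−x} with 26 ≤ x ≤ 65−x ≤ 39 are chosen — 7 such pairs.
The remaining 9 elements (those with no distinct partner in range) can never complete a 65-sum, so the worst case takes all of them and one from each pair: 9 + 7 = 16.
The 17th integer has to be the second member of some pair, so 16 + 1 = 17.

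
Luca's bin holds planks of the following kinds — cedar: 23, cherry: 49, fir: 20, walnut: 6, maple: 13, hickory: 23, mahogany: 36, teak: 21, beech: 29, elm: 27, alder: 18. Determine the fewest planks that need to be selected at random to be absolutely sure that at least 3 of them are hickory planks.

245

In the worst case for collecting hickory planks, every non-hickory plank comes out first.
There are 23 + 49 + 20 + 6 + 13 + 36 + 21 + 29 + 27 + 18 = 242 non-hickory planks altogether.
After those, each further plank must be hickory, so 242 + 3 = 245 draws guarantee 3 hickory planks.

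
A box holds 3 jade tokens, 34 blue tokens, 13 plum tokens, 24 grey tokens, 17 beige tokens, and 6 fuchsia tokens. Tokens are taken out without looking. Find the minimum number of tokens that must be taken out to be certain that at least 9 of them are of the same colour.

42

Pigeonhole: the 6 colours are the holes; the tokens drawn are the pigeons.
To avoid 9 of any one colour, the worst case takes at most 8 of each colour, or every token of a colour that has fewer than 8.
That gives 3 + 8 + 8 + 8 + 8 + 6 = 41 tokens with no colour reaching 9.
The next token forces some colour to 9, so 41 + 1 = 42.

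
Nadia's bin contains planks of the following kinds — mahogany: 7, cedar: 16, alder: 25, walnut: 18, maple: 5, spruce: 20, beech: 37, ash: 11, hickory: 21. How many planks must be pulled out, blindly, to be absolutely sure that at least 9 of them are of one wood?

Put each drawn plank into a box by wood. The largest draw with every box below 9 takes min(count, 8) from each wood; woods with fewer than 8 contribute all they have.
Σ min(cᵢ, 8) = 7 + 8 + 8 + 8 + 5 + 8 + 8 + 8 + 8 = 68.
Draw number 68 + 1 = 69 must push one box to 9.

69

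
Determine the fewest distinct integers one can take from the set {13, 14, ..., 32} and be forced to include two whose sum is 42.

A set avoiding the sum 42 can contain at most one of each pair {x, 42−x}, plus the 4 elements whose complement lies outside the range or equal to its own complement.
The integers 21, …, 32 (12 of them) are such a set: any two sum to at least 21+22 = 43 > 42.
Pigeonhole: any 13th integer completes one of the 8 pairs, so 13 choices force a sum of 42.

13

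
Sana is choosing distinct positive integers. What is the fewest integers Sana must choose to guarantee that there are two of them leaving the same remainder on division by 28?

The 28 residue classes mod 28 are the pigeonholes.
With 28 integers one could put 1 in each residue class and have no class reach 2.
The 29th integer pushes some class to 2, so 28·1 + 1 = 29.

29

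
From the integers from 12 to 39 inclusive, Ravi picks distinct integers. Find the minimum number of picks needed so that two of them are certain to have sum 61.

20

A set avoiding the sum 61 can contain at most one of each pair {x, 61−x}, plus the 10 elements whose complement lies outside the range.
The integers 12, …, 30 (19 of them) are such a set: any two sum to at least 12+13 = 25 and at most 29+30 = 59 < 61.
By pigeonhole, any 20th integer completes one of the 9 pairs, so 20 choices force a sum of 61.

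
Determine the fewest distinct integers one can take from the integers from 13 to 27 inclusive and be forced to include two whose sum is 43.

A set avoiding the sum 43 can contain at most one of each pair {x, 43−x}, plus the 3 elements whose complement lies outside the range.
The integers 13, …, 21 (9 of them) are such a set: any two sum to at least 13+14 = 27 and at most 20+21 = 41 < 43.
Any 10th integer completes one of the 6 pairs, so 10 choices force a sum of 43.

10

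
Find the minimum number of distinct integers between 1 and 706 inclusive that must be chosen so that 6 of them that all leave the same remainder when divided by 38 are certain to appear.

By the pigeonhole principle, the 38 residue classes mod 38 are the pigeonholes.
With 190 integers one could put 5 in each residue class and have no class reach 6.
The 191st integer pushes some class to 6, so 38·5 + 1 = 191.

191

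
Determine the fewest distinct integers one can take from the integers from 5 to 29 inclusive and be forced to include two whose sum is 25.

18

Group the elements by complementary pair {x, 25−x}: {5,20}, {6,19}, {7,18}, …, giving 8 two-element pairs and 9 integers whose partner 25−x falls outside [5,29].
Treating each of those 17 groups as a pigeonhole, one can pick one integer per group — 17 integers — with no two summing to 25.
The 18th integer lands in an occupied pair, forcing a sum of 25.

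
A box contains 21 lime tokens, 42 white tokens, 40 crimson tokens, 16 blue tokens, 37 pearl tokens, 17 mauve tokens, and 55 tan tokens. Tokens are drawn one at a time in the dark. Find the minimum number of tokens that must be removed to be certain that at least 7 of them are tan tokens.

In the worst case for collecting tan tokens, every non-tan token comes out first.
There are 21 + 42 + 40 + 16 + 37 + 17 = 173 non-tan tokens altogether.
After those, each further token must be tan, so 173 + 7 = 180 draws guarantee 7 tan tokens.

180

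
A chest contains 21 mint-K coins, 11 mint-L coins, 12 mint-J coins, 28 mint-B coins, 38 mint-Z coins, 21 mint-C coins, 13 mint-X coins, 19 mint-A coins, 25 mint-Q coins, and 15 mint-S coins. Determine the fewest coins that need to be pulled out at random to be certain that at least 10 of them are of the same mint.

91

An adversary could hand out at most 9 coins per mint: 9 + 9 + 9 + 9 + 9 + 9 + 9 + 9 + 9 + 9 = 90 coins and still no mint has 10.
One more coin lands in a mint already at 9, so 91 draws are enough and 90 are not.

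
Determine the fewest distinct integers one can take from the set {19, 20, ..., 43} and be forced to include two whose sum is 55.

Two chosen integers sum to 55 exactly when both halves of some pair {x, 55−x} with 19 ≤ x ≤ 55−x ≤ 36 are chosen — 9 such pairs.
The remaining 7 elements (those with no distinct partner in range) can never complete a 55-sum, so the worst case takes all of them and one from each pair: 7 + 9 = 16.
By the pigeonhole principle, the 17th integer has to be the second member of some pair, so 16 + 1 = 17.

17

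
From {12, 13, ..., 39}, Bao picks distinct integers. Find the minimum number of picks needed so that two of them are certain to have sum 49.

16

Two chosen integers sum to 49 exactly when both halves of some pair {x, 49−x} with 12 ≤ x ≤ 49−x ≤ 37 are chosen — 13 such pairs.
The remaining 2 elements (those with no distinct partner in range) can never complete a 49-sum, so the worst case takes all of them and one from each pair: 2 + 13 = 15.
The 16th integer has to be the second member of some pair, so 15 + 1 = 16.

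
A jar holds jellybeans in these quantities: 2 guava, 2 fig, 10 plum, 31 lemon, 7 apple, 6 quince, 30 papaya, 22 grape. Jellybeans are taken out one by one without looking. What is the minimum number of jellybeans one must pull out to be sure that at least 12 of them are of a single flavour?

61

By pigeonhole, put each drawn jellybean into a box by flavour. The largest draw with every box below 12 takes min(count, 11) from each flavour; flavours with fewer than 11 contribute all they have.
Σ min(cᵢ, 11) = 2 + 2 + 10 + 11 + 7 + 6 + 11 + 11 = 60.
Draw number 60 + 1 = 61 must push one box to 12.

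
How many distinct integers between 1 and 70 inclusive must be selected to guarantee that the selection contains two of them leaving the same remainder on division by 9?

10

The 9 residue classes mod 9 are the pigeonholes.
With 9 integers one could put 1 in each residue class and have no class reach 2.
The 10th integer pushes some class to 2, so 9·1 + 1 = 10.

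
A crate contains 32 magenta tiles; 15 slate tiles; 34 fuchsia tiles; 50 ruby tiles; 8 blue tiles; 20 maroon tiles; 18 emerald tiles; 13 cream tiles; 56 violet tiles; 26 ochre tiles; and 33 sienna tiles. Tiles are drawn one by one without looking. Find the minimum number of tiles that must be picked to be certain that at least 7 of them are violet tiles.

256

In the worst case for collecting violet tiles, every non-violet tile comes out first.
There are 32 + 15 + 34 + 50 + 8 + 20 + 18 + 13 + 26 + 33 = 249 non-violet tiles altogether.
After those, each further tile must be violet, so 249 + 7 = 256 draws guarantee 7 violet tiles.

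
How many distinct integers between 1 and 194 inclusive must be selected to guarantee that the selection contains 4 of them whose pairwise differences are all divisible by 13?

40

Integers whose pairwise differences are multiples of 13 are exactly those sharing a remainder mod 13. By pigeonhole, the 13 residue classes mod 13 are the pigeonholes.
With 39 integers one could put 3 in each residue class and have no class reach 4.
The 40th integer pushes some class to 4, so 13·3 + 1 = 40.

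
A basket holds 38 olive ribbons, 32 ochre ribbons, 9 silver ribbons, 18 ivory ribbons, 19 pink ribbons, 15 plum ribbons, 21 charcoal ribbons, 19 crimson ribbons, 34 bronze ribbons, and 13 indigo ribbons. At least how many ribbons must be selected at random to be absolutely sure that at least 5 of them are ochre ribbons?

191

In the worst case for collecting ochre ribbons, every non-ochre ribbon comes out first.
There are 38 + 9 + 18 + 19 + 15 + 21 + 19 + 34 + 13 = 186 non-ochre ribbons altogether.
After those, each further ribbon must be ochre, so 186 + 5 = 191 draws guarantee 5 ochre ribbons.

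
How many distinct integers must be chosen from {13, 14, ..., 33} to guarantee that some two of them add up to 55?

16

Two chosen integers sum to 55 exactly when both halves of some pair {x, 55−x} with 22 ≤ x ≤ 55−x ≤ 33 are chosen — 6 such pairs.
The remaining 9 elements (those with no distinct partner in range) can never complete a 55-sum, so the worst case takes all of them and one from each pair: 9 + 6 = 15.
Pigeonhole: the 16th integer has to be the second member of some pair, so 15 + 1 = 16.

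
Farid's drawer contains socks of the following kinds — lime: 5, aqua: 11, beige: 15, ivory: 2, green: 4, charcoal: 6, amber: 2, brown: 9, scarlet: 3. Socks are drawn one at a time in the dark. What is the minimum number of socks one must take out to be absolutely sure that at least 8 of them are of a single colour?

An adversary could hand out at most 7 socks per colour (6 colours run out sooner): 5 + 7 + 7 + 2 + 4 + 6 + 2 + 7 + 3 = 43 socks and still no colour has 8.
Pigeonhole: one more sock lands in a colour already at 7, so 44 draws are enough and 43 are not.

44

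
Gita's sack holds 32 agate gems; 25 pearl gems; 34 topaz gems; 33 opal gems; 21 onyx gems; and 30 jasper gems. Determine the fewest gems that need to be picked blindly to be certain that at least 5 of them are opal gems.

In the worst case for collecting opal gems, every non-opal gem comes out first.
There are 32 + 25 + 34 + 21 + 30 = 142 non-opal gems altogether.
After those, each further gem must be opal, so 142 + 5 = 147 draws guarantee 5 opal gems.

147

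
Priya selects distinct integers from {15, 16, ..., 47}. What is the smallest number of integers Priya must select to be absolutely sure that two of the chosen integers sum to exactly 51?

23

Two chosen integers sum to 51 exactly when both halves of some pair {x, 51−x} with 15 ≤ x ≤ 51−x ≤ 36 are chosen — 11 such pairs.
The remaining 11 elements (those with no distinct partner in range) can never complete a 51-sum, so the worst case takes all of them and one from each pair: 11 + 11 = 22.
Pigeonhole: the 23rd integer has to be the second member of some pair, so 22 + 1 = 23.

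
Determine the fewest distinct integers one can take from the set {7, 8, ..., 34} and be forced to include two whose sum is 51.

Two chosen integers sum to 51 exactly when both halves of some pair {x, 51−x} with 17 ≤ x ≤ 51−x ≤ 34 are chosen — 9 such pairs.
The remaining 10 elements (those with no distinct partner in range) can never complete a 51-sum, so the worst case takes all of them and one from each pair: 10 + 9 = 19.
The 20th integer has to be the second member of some pair, so 19 + 1 = 20.

20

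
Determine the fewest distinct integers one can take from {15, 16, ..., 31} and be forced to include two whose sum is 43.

11

Group the elements by complementary pair {x, 43−x}: {15,28}, {16,27}, {17,26}, …, giving 7 two-element pairs and 3 integers whose partner 43−x falls outside [15,31].
By the pigeonhole principle, treating each of those 10 groups as a pigeonhole, one can pick one integer per group — 10 integers — with no two summing to 43.
The 11th integer lands in an occupied pair, forcing a sum of 43.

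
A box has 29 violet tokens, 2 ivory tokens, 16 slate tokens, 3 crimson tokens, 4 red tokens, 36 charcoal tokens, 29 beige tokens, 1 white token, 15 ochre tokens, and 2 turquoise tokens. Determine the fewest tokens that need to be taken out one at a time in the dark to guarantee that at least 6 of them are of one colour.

38

Pigeonhole: put each drawn token into a box by colour. The largest draw with every box below 6 takes min(count, 5) from each colour; colours with fewer than 5 contribute all they have.
Σ min(cᵢ, 5) = 5 + 2 + 5 + 3 + 4 + 5 + 5 + 1 + 5 + 2 = 37.
Draw number 37 + 1 = 38 must push one box to 6.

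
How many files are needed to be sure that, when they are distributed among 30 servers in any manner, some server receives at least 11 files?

301

With 300 files one could put exactly 10 in each of the 30 servers, and no server would reach 11.
By the pigeonhole principle, one more file must land in a server that already has 10, giving it 11.
So 30 × 10 + 1 = 301 files are required.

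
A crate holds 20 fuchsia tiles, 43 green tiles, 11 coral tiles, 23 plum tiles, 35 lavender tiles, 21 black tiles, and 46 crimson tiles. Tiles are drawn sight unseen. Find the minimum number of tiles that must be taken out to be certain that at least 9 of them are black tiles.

In the worst case for collecting black tiles, every non-black tile comes out first.
There are 20 + 43 + 11 + 23 + 35 + 46 = 178 non-black tiles altogether.
After those, each further tile must be black, so 178 + 9 = 187 draws guarantee 9 black tiles.

187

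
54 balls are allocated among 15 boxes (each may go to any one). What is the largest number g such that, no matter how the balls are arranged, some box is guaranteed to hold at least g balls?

4

The 15 boxes are the holes and the 54 balls are the pigeons.
If every box held at most 3 balls, the total would be at most 15 × 3 = 45, which is less than 54.
So some box holds at least ⌈54/15⌉ = 4 balls.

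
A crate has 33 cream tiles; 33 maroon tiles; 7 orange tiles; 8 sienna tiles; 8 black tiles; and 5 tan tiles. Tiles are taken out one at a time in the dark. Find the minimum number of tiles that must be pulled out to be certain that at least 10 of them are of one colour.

An adversary could hand out at most 9 tiles per colour (4 colours run out sooner): 9 + 9 + 7 + 8 + 8 + 5 = 46 tiles and still no colour has 10.
By the pigeonhole principle, one more tile lands in a colour already at 9, so 47 draws are enough and 46 are not.

47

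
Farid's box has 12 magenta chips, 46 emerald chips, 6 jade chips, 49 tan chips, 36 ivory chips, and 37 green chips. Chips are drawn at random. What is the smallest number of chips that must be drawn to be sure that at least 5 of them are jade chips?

185

In the worst case for collecting jade chips, every non-jade chip comes out first.
There are 12 + 46 + 49 + 36 + 37 = 180 non-jade chips altogether.
After those, each further chip must be jade, so 180 + 5 = 185 draws guarantee 5 jade chips.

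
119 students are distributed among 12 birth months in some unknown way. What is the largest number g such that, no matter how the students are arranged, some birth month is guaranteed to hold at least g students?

The 12 birth months are the holes and the 119 students are the pigeons.
If every birth month held at most 9 students, the total would be at most 12 × 9 = 108, which is less than 119.
So some birth month holds at least ⌈119/12⌉ = 10 students.

10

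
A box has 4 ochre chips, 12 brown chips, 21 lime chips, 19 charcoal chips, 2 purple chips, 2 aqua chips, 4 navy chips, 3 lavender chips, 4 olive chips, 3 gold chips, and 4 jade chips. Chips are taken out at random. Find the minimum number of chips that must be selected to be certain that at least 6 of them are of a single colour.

By pigeonhole, put each drawn chip into a box by colour. The largest draw with every box below 6 takes min(count, 5) from each colour; colours with fewer than 5 contribute all they have.
Σ min(cᵢ, 5) = 4 + 5 + 5 + 5 + 2 + 2 + 4 + 3 + 4 + 3 + 4 = 41.
Draw number 41 + 1 = 42 must push one box to 6.

42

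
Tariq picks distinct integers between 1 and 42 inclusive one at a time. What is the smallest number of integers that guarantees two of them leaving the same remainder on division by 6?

7

By the pigeonhole principle, the 6 residue classes mod 6 are the pigeonholes.
With 6 integers one could put 1 in each residue class and have no class reach 2.
The 7th integer pushes some class to 2, so 6·1 + 1 = 7.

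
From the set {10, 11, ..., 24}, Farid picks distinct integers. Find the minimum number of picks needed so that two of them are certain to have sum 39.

11

A set avoiding the sum 39 can contain at most one of each pair {x, 39−x}, plus the 5 elements whose complement lies outside the range.
The integers 10, …, 19 (10 of them) are such a set: any two sum to at least 10+11 = 21 and at most 18+19 = 37 < 39.
Any 11th integer completes one of the 5 pairs, so 11 choices force a sum of 39.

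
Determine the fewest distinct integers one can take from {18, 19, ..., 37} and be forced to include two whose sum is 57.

A set avoiding the sum 57 can contain at most one of each pair {x, 57−x}, plus the 2 elements whose complement lies outside the range.
The integers 18, …, 28 (11 of them) are such a set: any two sum to at least 18+19 = 37 and at most 27+28 = 55 < 57.
Pigeonhole: any 12th integer completes one of the 9 pairs, so 12 choices force a sum of 57.

12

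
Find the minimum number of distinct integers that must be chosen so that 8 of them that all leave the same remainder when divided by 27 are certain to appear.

By pigeonhole, the 27 residue classes mod 27 are the pigeonholes.
With 189 integers one could put 7 in each residue class and have no class reach 8.
The 190th integer pushes some class to 8, so 27·7 + 1 = 190.

190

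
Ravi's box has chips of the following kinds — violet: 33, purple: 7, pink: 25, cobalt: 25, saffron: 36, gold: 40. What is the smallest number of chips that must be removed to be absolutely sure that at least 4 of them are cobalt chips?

In the worst case for collecting cobalt chips, every non-cobalt chip comes out first.
There are 33 + 7 + 25 + 36 + 40 = 141 non-cobalt chips altogether.
After those, each further chip must be cobalt, so 141 + 4 = 145 draws guarantee 4 cobalt chips.

145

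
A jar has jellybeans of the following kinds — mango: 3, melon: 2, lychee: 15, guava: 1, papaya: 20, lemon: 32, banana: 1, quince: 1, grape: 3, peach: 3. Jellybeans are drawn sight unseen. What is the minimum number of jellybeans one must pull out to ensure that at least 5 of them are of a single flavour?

27

An adversary could hand out at most 4 jellybeans per flavour (7 flavours run out sooner): 3 + 2 + 4 + 1 + 4 + 4 + 1 + 1 + 3 + 3 = 26 jellybeans and still no flavour has 5.
By pigeonhole, one more jellybean lands in a flavour already at 4, so 27 draws are enough and 26 are not.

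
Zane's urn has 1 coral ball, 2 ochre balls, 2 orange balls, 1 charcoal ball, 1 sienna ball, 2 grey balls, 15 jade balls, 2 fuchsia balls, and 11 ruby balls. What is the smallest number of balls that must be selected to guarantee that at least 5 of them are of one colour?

Put each drawn ball into a box by colour. The largest draw with every box below 5 takes min(count, 4) from each colour; colours with fewer than 4 contribute all they have.
Σ min(cᵢ, 4) = 1 + 2 + 2 + 1 + 1 + 2 + 4 + 2 + 4 = 19.
Draw number 19 + 1 = 20 must push one box to 5.

20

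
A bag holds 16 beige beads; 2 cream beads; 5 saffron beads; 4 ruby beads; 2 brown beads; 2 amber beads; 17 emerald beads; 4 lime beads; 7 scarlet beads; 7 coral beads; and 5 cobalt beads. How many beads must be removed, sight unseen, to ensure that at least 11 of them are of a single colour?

59

The 11 colours are the holes; the beads drawn are the pigeons.
To avoid 11 of any one colour, the worst case takes at most 10 of each colour, or every bead of a colour that has fewer than 10.
That gives 10 + 2 + 5 + 4 + 2 + 2 + 10 + 4 + 7 + 7 + 5 = 58 beads with no colour reaching 11.
The next bead forces some colour to 11, so 58 + 1 = 59.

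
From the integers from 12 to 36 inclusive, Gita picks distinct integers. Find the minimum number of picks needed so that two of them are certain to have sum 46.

15

A set avoiding the sum 46 can contain at most one of each pair {x, 46−x}, plus the 3 elements whose complement lies outside the range or equal to its own complement.
The integers 23, …, 36 (14 of them) are such a set: any two sum to at least 23+24 = 47 > 46.
Any 15th integer completes one of the 11 pairs, so 15 choices force a sum of 46.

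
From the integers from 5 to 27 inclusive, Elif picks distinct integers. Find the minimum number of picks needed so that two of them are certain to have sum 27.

Group the elements by complementary pair {x, 27−x}: {5,22}, {6,21}, {7,20}, …, giving 9 two-element pairs and 5 integers whose partner 27−x falls outside [5,27].
Treating each of those 14 groups as a pigeonhole, one can pick one integer per group — 14 integers — with no two summing to 27.
The 15th integer lands in an occupied pair, forcing a sum of 27.

15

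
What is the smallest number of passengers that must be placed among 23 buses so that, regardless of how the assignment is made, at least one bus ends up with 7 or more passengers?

With 138 passengers one could put exactly 6 in each of the 23 buses, and no bus would reach 7.
By pigeonhole, one more passenger must land in a bus that already has 6, giving it 7.
So 23 × 6 + 1 = 139 passengers are required.

139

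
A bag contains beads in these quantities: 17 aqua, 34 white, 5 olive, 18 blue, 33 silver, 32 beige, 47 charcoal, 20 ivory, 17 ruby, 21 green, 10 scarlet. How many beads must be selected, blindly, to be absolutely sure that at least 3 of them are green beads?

236

In the worst case for collecting green beads, every non-green bead comes out first.
There are 17 + 34 + 5 + 18 + 33 + 32 + 47 + 20 + 17 + 10 = 233 non-green beads altogether.
After those, each further bead must be green, so 233 + 3 = 236 draws guarantee 3 green beads.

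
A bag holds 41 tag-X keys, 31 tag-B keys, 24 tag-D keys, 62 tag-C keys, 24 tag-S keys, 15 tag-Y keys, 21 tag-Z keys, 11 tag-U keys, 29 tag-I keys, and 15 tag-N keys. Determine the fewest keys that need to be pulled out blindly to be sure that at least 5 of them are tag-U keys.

267

In the worst case for collecting tag-U keys, every non-tag-U key comes out first.
There are 41 + 31 + 24 + 62 + 24 + 15 + 21 + 29 + 15 = 262 non-tag-U keys altogether.
After those, each further key must be tag-U, so 262 + 5 = 267 draws guarantee 5 tag-U keys.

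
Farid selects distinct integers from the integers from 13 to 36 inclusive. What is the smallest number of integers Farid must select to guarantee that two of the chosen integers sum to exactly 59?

18

A set avoiding the sum 59 can contain at most one of each pair {x, 59−x}, plus the 10 elements whose complement lies outside the range.
The integers 13, …, 29 (17 of them) are such a set: any two sum to at least 13+14 = 27 and at most 28+29 = 57 < 59.
Any 18th integer completes one of the 7 pairs, so 18 choices force a sum of 59.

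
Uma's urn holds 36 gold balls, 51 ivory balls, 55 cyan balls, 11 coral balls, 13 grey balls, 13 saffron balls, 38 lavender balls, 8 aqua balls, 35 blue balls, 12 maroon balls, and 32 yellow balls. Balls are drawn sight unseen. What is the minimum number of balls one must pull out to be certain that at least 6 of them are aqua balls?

In the worst case for collecting aqua balls, every non-aqua ball comes out first.
There are 36 + 51 + 55 + 11 + 13 + 13 + 38 + 35 + 12 + 32 = 296 non-aqua balls altogether.
After those, each further ball must be aqua, so 296 + 6 = 302 draws guarantee 6 aqua balls.

302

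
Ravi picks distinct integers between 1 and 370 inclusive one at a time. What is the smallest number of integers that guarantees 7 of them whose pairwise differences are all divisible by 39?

235

Integers whose pairwise differences are multiples of 39 are exactly those sharing a remainder mod 39. Pigeonhole: the 39 residue classes mod 39 are the pigeonholes.
With 234 integers one could put 6 in each residue class and have no class reach 7.
The 235th integer pushes some class to 7, so 39·6 + 1 = 235.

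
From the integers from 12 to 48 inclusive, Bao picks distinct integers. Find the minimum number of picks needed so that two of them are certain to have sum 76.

28

Group the elements by complementary pair {x, 76−x}: {28,48}, {29,47}, {30,46}, …, giving 10 two-element pairs, the single value 38 (it cannot pair with itself since the integers are distinct), and 16 integers whose partner 76−x falls outside [12,48].
Treating each of those 27 groups as a pigeonhole, one can pick one integer per group — 27 integers — with no two summing to 76.
The 28th integer lands in an occupied pair, forcing a sum of 76.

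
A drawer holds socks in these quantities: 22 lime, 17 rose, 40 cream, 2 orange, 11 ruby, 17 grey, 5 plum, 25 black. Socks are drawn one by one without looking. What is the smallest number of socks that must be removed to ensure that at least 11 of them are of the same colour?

68

The 8 colours are the holes; the socks drawn are the pigeons.
To avoid 11 of any one colour, the worst case takes at most 10 of each colour, or every sock of a colour that has fewer than 10.
That gives 10 + 10 + 10 + 2 + 10 + 10 + 5 + 10 = 67 socks with no colour reaching 11.
The next sock forces some colour to 11, so 67 + 1 = 68.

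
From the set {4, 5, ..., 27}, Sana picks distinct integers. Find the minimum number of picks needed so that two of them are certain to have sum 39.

17

Group the elements by complementary pair {x, 39−x}: {12,27}, {13,26}, {14,25}, …, giving 8 two-element pairs and 8 integers whose partner 39−x falls outside [4,27].
Pigeonhole: treating each of those 16 groups as a pigeonhole, one can pick one integer per group — 16 integers — with no two summing to 39.
The 17th integer lands in an occupied pair, forcing a sum of 39.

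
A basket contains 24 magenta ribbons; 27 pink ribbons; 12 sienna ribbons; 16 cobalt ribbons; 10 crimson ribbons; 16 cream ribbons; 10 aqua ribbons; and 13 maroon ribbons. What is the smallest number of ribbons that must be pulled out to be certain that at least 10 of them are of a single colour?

73

An adversary could hand out at most 9 ribbons per colour: 9 + 9 + 9 + 9 + 9 + 9 + 9 + 9 = 72 ribbons and still no colour has 10.
One more ribbon lands in a colour already at 9, so 73 draws are enough and 72 are not.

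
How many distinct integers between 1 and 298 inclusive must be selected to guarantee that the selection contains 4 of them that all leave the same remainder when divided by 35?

The 35 residue classes mod 35 are the pigeonholes.
With 105 integers one could put 3 in each residue class and have no class reach 4.
The 106th integer pushes some class to 4, so 35·3 + 1 = 106.

106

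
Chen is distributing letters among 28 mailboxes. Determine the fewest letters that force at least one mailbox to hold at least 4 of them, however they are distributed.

With 84 letters one could put exactly 3 in each of the 28 mailboxes, and no mailbox would reach 4.
Pigeonhole: one more letter must land in a mailbox that already has 3, giving it 4.
So 28 × 3 + 1 = 85 letters are required.

85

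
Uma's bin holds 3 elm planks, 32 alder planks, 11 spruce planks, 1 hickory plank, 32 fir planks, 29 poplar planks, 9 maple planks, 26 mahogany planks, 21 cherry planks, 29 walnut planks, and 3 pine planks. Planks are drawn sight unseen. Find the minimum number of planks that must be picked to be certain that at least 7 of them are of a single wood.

The 11 woods are the holes; the planks drawn are the pigeons.
To avoid 7 of any one wood, the worst case takes at most 6 of each wood, or every plank of a wood that has fewer than 6.
That gives 3 + 6 + 6 + 1 + 6 + 6 + 6 + 6 + 6 + 6 + 3 = 55 planks with no wood reaching 7.
The next plank forces some wood to 7, so 55 + 1 = 56.

56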